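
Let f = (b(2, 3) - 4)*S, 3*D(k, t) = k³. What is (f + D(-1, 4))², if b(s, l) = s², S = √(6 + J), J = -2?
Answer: ⅑ ≈ 0.11111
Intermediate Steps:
D(k, t) = k³/3
S = 2 (S = √(6 - 2) = √4 = 2)
f = 0 (f = (2² - 4)*2 = (4 - 4)*2 = 0*2 = 0)
(f + D(-1, 4))² = (0 + (⅓)*(-1)³)² = (0 + (⅓)*(-1))² = (0 - ⅓)² = (-⅓)² = ⅑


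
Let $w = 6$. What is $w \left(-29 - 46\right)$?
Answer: $-450$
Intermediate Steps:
$w \left(-29 - 46\right) = 6 \left(-29 - 46\right) = 6 \left(-75\right) = -450$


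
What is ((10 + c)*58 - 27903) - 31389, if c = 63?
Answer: -55058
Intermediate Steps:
((10 + c)*58 - 27903) - 31389 = ((10 + 63)*58 - 27903) - 31389 = (73*58 - 27903) - 31389 = (4234 - 27903) - 31389 = -23669 - 31389 = -55058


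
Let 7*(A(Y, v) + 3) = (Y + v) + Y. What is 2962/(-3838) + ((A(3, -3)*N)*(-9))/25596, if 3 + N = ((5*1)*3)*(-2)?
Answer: -1701313/2122414 ≈ -0.80159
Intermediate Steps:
A(Y, v) = -3 + v/7 + 2*Y/7 (A(Y, v) = -3 + ((Y + v) + Y)/7 = -3 + (v + 2*Y)/7 = -3 + (v/7 + 2*Y/7) = -3 + v/7 + 2*Y/7)
N = -33 (N = -3 + ((5*1)*3)*(-2) = -3 + (5*3)*(-2) = -3 + 15*(-2) = -3 - 30 = -33)
2962/(-3838) + ((A(3, -3)*N)*(-9))/25596 = 2962/(-3838) + (((-3 + (⅐)*(-3) + (2/7)*3)*(-33))*(-9))/25596 = 2962*(-1/3838) + (((-3 - 3/7 + 6/7)*(-33))*(-9))*(1/25596) = -1481/1919 + (-18/7*(-33)*(-9))*(1/25596) = -1481/1919 + ((594/7)*(-9))*(1/25596) = -1481/1919 - 5346/7*1/25596 = -1481/1919 - 33/1106 = -1701313/2122414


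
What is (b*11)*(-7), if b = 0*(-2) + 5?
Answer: -385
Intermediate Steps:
b = 5 (b = 0 + 5 = 5)
(b*11)*(-7) = (5*11)*(-7) = 55*(-7) = -385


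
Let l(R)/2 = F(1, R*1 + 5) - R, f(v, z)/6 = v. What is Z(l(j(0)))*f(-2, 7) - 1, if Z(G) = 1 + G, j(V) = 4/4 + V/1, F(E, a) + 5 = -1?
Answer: 155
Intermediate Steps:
F(E, a) = -6 (F(E, a) = -5 - 1 = -6)
j(V) = 1 + V (j(V) = 4*(1/4) + V*1 = 1 + V)
f(v, z) = 6*v
l(R) = -12 - 2*R (l(R) = 2*(-6 - R) = -12 - 2*R)
Z(l(j(0)))*f(-2, 7) - 1 = (1 + (-12 - 2*(1 + 0)))*(6*(-2)) - 1 = (1 + (-12 - 2*1))*(-12) - 1 = (1 + (-12 - 2))*(-12) - 1 = (1 - 14)*(-12) - 1 = -13*(-12) - 1 = 156 - 1 = 155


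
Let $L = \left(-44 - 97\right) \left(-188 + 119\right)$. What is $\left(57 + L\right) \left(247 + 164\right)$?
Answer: $4022046$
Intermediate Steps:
$L = 9729$ ($L = \left(-141\right) \left(-69\right) = 9729$)
$\left(57 + L\right) \left(247 + 164\right) = \left(57 + 9729\right) \left(247 + 164\right) = 9786 \cdot 411 = 4022046$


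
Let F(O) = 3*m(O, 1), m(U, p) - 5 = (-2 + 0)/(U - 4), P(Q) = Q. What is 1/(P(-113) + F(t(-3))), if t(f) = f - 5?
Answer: -2/195 ≈ -0.010256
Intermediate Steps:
m(U, p) = 5 - 2/(-4 + U) (m(U, p) = 5 + (-2 + 0)/(U - 4) = 5 - 2/(-4 + U))
t(f) = -5 + f
F(O) = 3*(-22 + 5*O)/(-4 + O) (F(O) = 3*((-22 + 5*O)/(-4 + O)) = 3*(-22 + 5*O)/(-4 + O))
1/(P(-113) + F(t(-3))) = 1/(-113 + 3*(-22 + 5*(-5 - 3))/(-4 + (-5 - 3))) = 1/(-113 + 3*(-22 + 5*(-8))/(-4 - 8)) = 1/(-113 + 3*(-22 - 40)/(-12)) = 1/(-113 + 3*(-1/12)*(-62)) = 1/(-113 + 31/2) = 1/(-195/2) = -2/195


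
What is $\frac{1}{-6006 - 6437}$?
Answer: $- \frac{1}{12443} \approx -8.0367 \cdot 10^{-5}$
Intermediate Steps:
$\frac{1}{-6006 - 6437} = \frac{1}{-12443} = - \frac{1}{12443}$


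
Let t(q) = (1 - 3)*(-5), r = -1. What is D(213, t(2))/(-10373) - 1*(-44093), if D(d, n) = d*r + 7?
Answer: 457376895/10373 ≈ 44093.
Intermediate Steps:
t(q) = 10 (t(q) = -2*(-5) = 10)
D(d, n) = 7 - d (D(d, n) = d*(-1) + 7 = -d + 7 = 7 - d)
D(213, t(2))/(-10373) - 1*(-44093) = (7 - 1*213)/(-10373) - 1*(-44093) = (7 - 213)*(-1/10373) + 44093 = -206*(-1/10373) + 44093 = 206/10373 + 44093 = 457376895/10373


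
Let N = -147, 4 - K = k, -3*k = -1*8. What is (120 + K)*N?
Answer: -17836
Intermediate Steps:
k = 8/3 (k = -(-1)*8/3 = -⅓*(-8) = 8/3 ≈ 2.6667)
K = 4/3 (K = 4 - 1*8/3 = 4 - 8/3 = 4/3 ≈ 1.3333)
(120 + K)*N = (120 + 4/3)*(-147) = (364/3)*(-147) = -17836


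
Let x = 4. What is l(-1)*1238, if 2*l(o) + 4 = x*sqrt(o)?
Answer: -2476 + 2476*I ≈ -2476.0 + 2476.0*I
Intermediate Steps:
l(o) = -2 + 2*sqrt(o) (l(o) = -2 + (4*sqrt(o))/2 = -2 + 2*sqrt(o))
l(-1)*1238 = (-2 + 2*sqrt(-1))*1238 = (-2 + 2*I)*1238 = -2476 + 2476*I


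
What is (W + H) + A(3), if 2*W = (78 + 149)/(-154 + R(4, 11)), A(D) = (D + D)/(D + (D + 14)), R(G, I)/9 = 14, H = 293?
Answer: 80989/280 ≈ 289.25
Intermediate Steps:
R(G, I) = 126 (R(G, I) = 9*14 = 126)
A(D) = 2*D/(14 + 2*D) (A(D) = (2*D)/(D + (14 + D)) = (2*D)/(14 + 2*D) = 2*D/(14 + 2*D))
W = -227/56 (W = ((78 + 149)/(-154 + 126))/2 = (227/(-28))/2 = (227*(-1/28))/2 = (½)*(-227/28) = -227/56 ≈ -4.0536)
(W + H) + A(3) = (-227/56 + 293) + 3/(7 + 3) = 16181/56 + 3/10 = 80989/280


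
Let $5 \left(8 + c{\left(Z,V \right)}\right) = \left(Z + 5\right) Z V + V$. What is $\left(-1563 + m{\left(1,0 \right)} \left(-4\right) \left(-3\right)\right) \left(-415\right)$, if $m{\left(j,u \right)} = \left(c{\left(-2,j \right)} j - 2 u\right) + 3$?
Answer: $678525$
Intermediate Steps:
$c{\left(Z,V \right)} = -8 + \frac{V}{5} + \frac{V Z \left(5 + Z\right)}{5}$ ($c{\left(Z,V \right)} = -8 + \frac{\left(Z + 5\right) Z V + V}{5} = -8 + \frac{\left(5 + Z\right) Z V + V}{5} = -8 + \frac{Z \left(5 + Z\right) V + V}{5} = -8 + \frac{V Z \left(5 + Z\right) + V}{5} = -8 + \frac{V + V Z \left(5 + Z\right)}{5} = -8 + \left(\frac{V}{5} + \frac{V Z \left(5 + Z\right)}{5}\right) = -8 + \frac{V}{5} + \frac{V Z \left(5 + Z\right)}{5}$)
$m{\left(j,u \right)} = 3 - 2 u + j \left(-8 - j\right)$ ($m{\left(j,u \right)} = \left(\left(-8 + \frac{j}{5} + j \left(-2\right) + \frac{j \left(-2\right)^{2}}{5}\right) j - 2 u\right) + 3 = \left(\left(-8 + \frac{j}{5} - 2 j + \frac{1}{5} j 4\right) j - 2 u\right) + 3 = \left(\left(-8 + \frac{j}{5} - 2 j + \frac{4 j}{5}\right) j - 2 u\right) + 3 = \left(\left(-8 - j\right) j - 2 u\right) + 3 = \left(j \left(-8 - j\right) - 2 u\right) + 3 = \left(- 2 u + j \left(-8 - j\right)\right) + 3 = 3 - 2 u + j \left(-8 - j\right)$)
$\left(-1563 + m{\left(1,0 \right)} \left(-4\right) \left(-3\right)\right) \left(-415\right) = \left(-1563 + \left(3 - 0 - 1 \left(8 + 1\right)\right) \left(-4\right) \left(-3\right)\right) \left(-415\right) = \left(-1563 + \left(3 + 0 - 1 \cdot 9\right) \left(-4\right) \left(-3\right)\right) \left(-415\right) = \left(-1563 + \left(3 + 0 - 9\right) \left(-4\right) \left(-3\right)\right) \left(-415\right) = \left(-1563 + \left(-6\right) \left(-4\right) \left(-3\right)\right) \left(-415\right) = \left(-1563 + 24 \left(-3\right)\right) \left(-415\right) = \left(-1563 - 72\right) \left(-415\right) = \left(-1635\right) \left(-415\right) = 678525$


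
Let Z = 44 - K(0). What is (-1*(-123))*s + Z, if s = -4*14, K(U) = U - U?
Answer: -6844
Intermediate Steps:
K(U) = 0
Z = 44 (Z = 44 - 1*0 = 44 + 0 = 44)
s = -56
(-1*(-123))*s + Z = -1*(-123)*(-56) + 44 = 123*(-56) + 44 = -6888 + 44 = -6844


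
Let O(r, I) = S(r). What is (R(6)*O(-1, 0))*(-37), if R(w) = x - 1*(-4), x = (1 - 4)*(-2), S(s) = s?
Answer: 370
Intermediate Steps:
x = 6 (x = -3*(-2) = 6)
R(w) = 10 (R(w) = 6 - 1*(-4) = 6 + 4 = 10)
O(r, I) = r
(R(6)*O(-1, 0))*(-37) = (10*(-1))*(-37) = -10*(-37) = 370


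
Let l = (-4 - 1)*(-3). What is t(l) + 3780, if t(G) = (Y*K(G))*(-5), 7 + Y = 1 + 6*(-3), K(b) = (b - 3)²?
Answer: 21060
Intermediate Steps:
K(b) = (-3 + b)²
l = 15 (l = -5*(-3) = 15)
Y = -24 (Y = -7 + (1 + 6*(-3)) = -7 + (1 - 18) = -7 - 17 = -24)
t(G) = 120*(-3 + G)² (t(G) = -24*(-3 + G)²*(-5) = 120*(-3 + G)²)
t(l) + 3780 = 120*(-3 + 15)² + 3780 = 120*12² + 3780 = 120*144 + 3780 = 17280 + 3780 = 21060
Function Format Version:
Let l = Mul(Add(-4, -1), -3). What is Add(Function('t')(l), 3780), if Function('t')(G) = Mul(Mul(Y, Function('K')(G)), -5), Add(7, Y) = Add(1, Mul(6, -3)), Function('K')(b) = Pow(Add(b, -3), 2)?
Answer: 21060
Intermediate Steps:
Function('K')(b) = Pow(Add(-3, b), 2)
l = 15 (l = Mul(-5, -3) = 15)
Y = -24 (Y = Add(-7, Add(1, Mul(6, -3))) = Add(-7, Add(1, -18)) = Add(-7, -17) = -24)
Function('t')(G) = Mul(120, Pow(Add(-3, G), 2)) (Function('t')(G) = Mul(Mul(-24, Pow(Add(-3, G), 2)), -5) = Mul(120, Pow(Add(-3, G), 2)))
Add(Function('t')(l), 3780) = Add(Mul(120, Pow(Add(-3, 15), 2)), 3780) = Add(Mul(120, Pow(12, 2)), 3780) = Add(Mul(120, 144), 3780) = Add(17280, 3780) = 21060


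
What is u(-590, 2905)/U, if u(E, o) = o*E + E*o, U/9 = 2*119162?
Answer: -856975/536229 ≈ -1.5982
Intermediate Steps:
U = 2144916 (U = 9*(2*119162) = 9*238324 = 2144916)
u(E, o) = 2*E*o (u(E, o) = E*o + E*o = 2*E*o)
u(-590, 2905)/U = (2*(-590)*2905)/2144916 = -3427900*1/2144916 = -856975/536229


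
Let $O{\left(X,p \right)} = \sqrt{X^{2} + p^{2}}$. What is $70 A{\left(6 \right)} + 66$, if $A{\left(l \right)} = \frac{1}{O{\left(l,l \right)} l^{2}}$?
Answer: $66 + \frac{35 \sqrt{2}}{216} \approx 66.229$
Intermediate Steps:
$A{\left(l \right)} = \frac{\sqrt{2}}{2 l^{2} \sqrt{l^{2}}}$ ($A{\left(l \right)} = \frac{1}{\sqrt{l^{2} + l^{2}} l^{2}} = \frac{1}{\sqrt{2 l^{2}} l^{2}} = \frac{1}{\sqrt{2} \sqrt{l^{2}} l^{2}} = \frac{1}{\sqrt{2} l^{2} \sqrt{l^{2}}} = \frac{\sqrt{2}}{2 l^{2} \sqrt{l^{2}}}$)
$70 A{\left(6 \right)} + 66 = 70 \frac{\sqrt{2}}{2 \cdot 36 \cdot 6} + 66 = 70 \cdot \frac{1}{2} \sqrt{2} \cdot \frac{1}{36} \frac{1}{\sqrt{36}} + 66 = 70 \cdot \frac{1}{2} \sqrt{2} \cdot \frac{1}{36} \cdot \frac{1}{6} + 66 = 70 \frac{\sqrt{2}}{432} + 66 = \frac{35 \sqrt{2}}{216} + 66 = 66 + \frac{35 \sqrt{2}}{216}$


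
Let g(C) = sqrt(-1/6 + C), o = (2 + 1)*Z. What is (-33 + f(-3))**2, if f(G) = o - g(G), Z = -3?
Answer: (252 + I*sqrt(114))**2/36 ≈ 1760.8 + 149.48*I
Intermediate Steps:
o = -9 (o = (2 + 1)*(-3) = 3*(-3) = -9)
g(C) = sqrt(-1/6 + C) (g(C) = sqrt(-1*1/6 + C) = sqrt(-1/6 + C))
f(G) = -9 - sqrt(-6 + 36*G)/6
(-33 + f(-3))**2 = (-33 + (-9 - sqrt(-6 + 36*(-3))/6))**2 = (-33 + (-9 - sqrt(-6 - 108)/6))**2 = (-33 + (-9 - I*sqrt(114)/6))**2 = (-42 - I*sqrt(114)/6)**2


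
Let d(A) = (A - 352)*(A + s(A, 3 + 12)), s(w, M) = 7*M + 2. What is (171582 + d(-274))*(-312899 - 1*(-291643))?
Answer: -5869291744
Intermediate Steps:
s(w, M) = 2 + 7*M
d(A) = (-352 + A)*(107 + A) (d(A) = (A - 352)*(A + (2 + 7*(3 + 12))) = (-352 + A)*(A + (2 + 7*15)) = (-352 + A)*(A + (2 + 105)) = (-352 + A)*(A + 107) = (-352 + A)*(107 + A))
(171582 + d(-274))*(-312899 - 1*(-291643)) = (171582 + (-37664 + (-274)² - 245*(-274)))*(-312899 - 1*(-291643)) = (171582 + (-37664 + 75076 + 67130))*(-312899 + 291643) = (171582 + 104542)*(-21256) = 276124*(-21256) = -5869291744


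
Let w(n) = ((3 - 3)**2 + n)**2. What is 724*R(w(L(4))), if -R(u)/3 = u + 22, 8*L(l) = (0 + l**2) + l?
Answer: -61359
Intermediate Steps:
L(l) = l/8 + l**2/8 (L(l) = ((0 + l**2) + l)/8 = (l**2 + l)/8 = (l + l**2)/8 = l/8 + l**2/8)
w(n) = n**2 (w(n) = (0**2 + n)**2 = (0 + n)**2 = n**2)
R(u) = -66 - 3*u (R(u) = -3*(u + 22) = -3*(22 + u) = -66 - 3*u)
724*R(w(L(4))) = 724*(-66 - 3*(1 + 4)**2/4) = 724*(-66 - 3*((1/8)*4*5)**2) = 724*(-66 - 3*(5/2)**2) = 724*(-66 - 3*25/4) = 724*(-66 - 75/4) = 724*(-339/4) = -61359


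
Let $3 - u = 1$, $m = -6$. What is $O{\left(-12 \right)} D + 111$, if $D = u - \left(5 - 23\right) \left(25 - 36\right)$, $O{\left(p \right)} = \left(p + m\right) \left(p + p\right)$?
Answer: $-84561$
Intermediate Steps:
$u = 2$ ($u = 3 - 1 = 2$)
$O{\left(p \right)} = 2 p \left(-6 + p\right)$ ($O{\left(p \right)} = \left(p - 6\right) \left(p + p\right) = \left(-6 + p\right) 2 p = 2 p \left(-6 + p\right)$)
$D = -196$ ($D = 2 - \left(5 - 23\right) \left(25 - 36\right) = 2 - \left(-18\right) \left(-11\right) = 2 - 198 = -196$)
$O{\left(-12 \right)} D + 111 = 2 \left(-12\right) \left(-6 - 12\right) \left(-196\right) + 111 = 2 \left(-12\right) \left(-18\right) \left(-196\right) + 111 = 432 \left(-196\right) + 111 = -84672 + 111 = -84561$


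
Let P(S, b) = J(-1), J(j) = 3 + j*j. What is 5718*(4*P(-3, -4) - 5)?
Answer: 62898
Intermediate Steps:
J(j) = 3 + j²
P(S, b) = 4 (P(S, b) = 3 + (-1)² = 3 + 1 = 4)
5718*(4*P(-3, -4) - 5) = 5718*(4*4 - 5) = 5718*(16 - 5) = 5718*11 = 62898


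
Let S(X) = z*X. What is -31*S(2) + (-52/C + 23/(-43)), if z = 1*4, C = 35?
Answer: -376281/1505 ≈ -250.02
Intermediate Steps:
z = 4
S(X) = 4*X
-31*S(2) + (-52/C + 23/(-43)) = -124*2 + (-52/35 + 23/(-43)) = -31*8 + (-52*1/35 + 23*(-1/43)) = -248 + (-52/35 - 23/43) = -248 - 3041/1505 = -376281/1505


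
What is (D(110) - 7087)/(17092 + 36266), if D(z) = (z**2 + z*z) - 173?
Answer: 8470/26679 ≈ 0.31748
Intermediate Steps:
D(z) = -173 + 2*z**2 (D(z) = (z**2 + z**2) - 173 = 2*z**2 - 173 = -173 + 2*z**2)
(D(110) - 7087)/(17092 + 36266) = ((-173 + 2*110**2) - 7087)/(17092 + 36266) = ((-173 + 2*12100) - 7087)/53358 = ((-173 + 24200) - 7087)*(1/53358) = (24027 - 7087)*(1/53358) = 16940*(1/53358) = 8470/26679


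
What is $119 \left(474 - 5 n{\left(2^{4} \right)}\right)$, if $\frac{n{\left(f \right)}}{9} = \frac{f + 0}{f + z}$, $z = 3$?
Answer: $\frac{986034}{19} \approx 51897.0$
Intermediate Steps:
$n{\left(f \right)} = \frac{9 f}{3 + f}$ ($n{\left(f \right)} = 9 \frac{f + 0}{f + 3} = 9 \frac{f}{3 + f} = \frac{9 f}{3 + f}$)
$119 \left(474 - 5 n{\left(2^{4} \right)}\right) = 119 \left(474 - 5 \frac{9 \cdot 2^{4}}{3 + 2^{4}}\right) = 119 \left(474 - 5 \cdot 9 \cdot 16 \frac{1}{3 + 16}\right) = 119 \left(474 - 5 \cdot 9 \cdot 16 \cdot \frac{1}{19}\right) = 119 \left(474 - \frac{720}{19}\right) = 119 \cdot \frac{8286}{19} = \frac{986034}{19}$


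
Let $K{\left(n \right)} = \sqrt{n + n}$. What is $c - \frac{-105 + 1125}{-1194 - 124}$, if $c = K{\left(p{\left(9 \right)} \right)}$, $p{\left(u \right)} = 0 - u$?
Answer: $\frac{510}{659} + 3 i \sqrt{2} \approx 0.7739 + 4.2426 i$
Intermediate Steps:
$p{\left(u \right)} = - u$
$K{\left(n \right)} = \sqrt{2} \sqrt{n}$ ($K{\left(n \right)} = \sqrt{2 n} = \sqrt{2} \sqrt{n}$)
$c = 3 i \sqrt{2}$ ($c = \sqrt{2} \sqrt{\left(-1\right) 9} = \sqrt{2} \sqrt{-9} = \sqrt{2} \cdot 3 i = 3 i \sqrt{2} \approx 4.2426 i$)
$c - \frac{-105 + 1125}{-1194 - 124} = 3 i \sqrt{2} - \frac{-105 + 1125}{-1194 - 124} = 3 i \sqrt{2} - \frac{1020}{-1318} = 3 i \sqrt{2} - 1020 \left(- \frac{1}{1318}\right) = 3 i \sqrt{2} - - \frac{510}{659} = 3 i \sqrt{2} + \frac{510}{659} = \frac{510}{659} + 3 i \sqrt{2}$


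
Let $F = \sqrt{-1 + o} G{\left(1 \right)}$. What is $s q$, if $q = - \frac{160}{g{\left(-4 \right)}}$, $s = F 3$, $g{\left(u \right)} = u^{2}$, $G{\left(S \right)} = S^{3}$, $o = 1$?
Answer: $0$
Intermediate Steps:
$F = 0$ ($F = \sqrt{-1 + 1} \cdot 1^{3} = \sqrt{0} \cdot 1 = 0 \cdot 1 = 0$)
$s = 0$ ($s = 0 \cdot 3 = 0$)
$q = -10$ ($q = - \frac{160}{\left(-4\right)^{2}} = - \frac{160}{16} = \left(-160\right) \frac{1}{16} = -10$)
$s q = 0 \left(-10\right) = 0$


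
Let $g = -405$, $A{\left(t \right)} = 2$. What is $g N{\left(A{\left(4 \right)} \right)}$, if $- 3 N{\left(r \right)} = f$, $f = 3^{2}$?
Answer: $1215$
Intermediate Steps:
$f = 9$
$N{\left(r \right)} = -3$ ($N{\left(r \right)} = \left(- \frac{1}{3}\right) 9 = -3$)
$g N{\left(A{\left(4 \right)} \right)} = \left(-405\right) \left(-3\right) = 1215$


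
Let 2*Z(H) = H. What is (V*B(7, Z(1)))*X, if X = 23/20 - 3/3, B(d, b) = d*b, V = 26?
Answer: 273/20 ≈ 13.650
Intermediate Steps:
Z(H) = H/2
B(d, b) = b*d
X = 3/20 (X = 23*(1/20) - 3*1/3 = 23/20 - 1 = 3/20 ≈ 0.15000)
(V*B(7, Z(1)))*X = (26*(((1/2)*1)*7))*(3/20) = (26*((1/2)*7))*(3/20) = (26*(7/2))*(3/20) = 91*(3/20) = 273/20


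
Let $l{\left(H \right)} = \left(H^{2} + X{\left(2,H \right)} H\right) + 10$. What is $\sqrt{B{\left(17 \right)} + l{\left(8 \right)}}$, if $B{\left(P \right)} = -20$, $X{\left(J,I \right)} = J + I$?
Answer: $\sqrt{134} \approx 11.576$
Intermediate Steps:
$X{\left(J,I \right)} = I + J$
$l{\left(H \right)} = 10 + H^{2} + H \left(2 + H\right)$ ($l{\left(H \right)} = \left(H^{2} + \left(H + 2\right) H\right) + 10 = \left(H^{2} + \left(2 + H\right) H\right) + 10 = \left(H^{2} + H \left(2 + H\right)\right) + 10 = 10 + H^{2} + H \left(2 + H\right)$)
$\sqrt{B{\left(17 \right)} + l{\left(8 \right)}} = \sqrt{-20 + \left(10 + 2 \cdot 8 + 2 \cdot 8^{2}\right)} = \sqrt{-20 + \left(10 + 16 + 2 \cdot 64\right)} = \sqrt{-20 + \left(10 + 16 + 128\right)} = \sqrt{-20 + 154} = \sqrt{134}$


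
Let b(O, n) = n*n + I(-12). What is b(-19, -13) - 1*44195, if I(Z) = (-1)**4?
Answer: -44025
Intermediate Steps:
I(Z) = 1
b(O, n) = 1 + n**2 (b(O, n) = n*n + 1 = n**2 + 1 = 1 + n**2)
b(-19, -13) - 1*44195 = (1 + (-13)**2) - 1*44195 = (1 + 169) - 44195 = 170 - 44195 = -44025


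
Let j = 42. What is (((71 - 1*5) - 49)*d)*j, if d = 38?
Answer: 27132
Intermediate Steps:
(((71 - 1*5) - 49)*d)*j = (((71 - 1*5) - 49)*38)*42 = (((71 - 5) - 49)*38)*42 = ((66 - 49)*38)*42 = (17*38)*42 = 646*42 = 27132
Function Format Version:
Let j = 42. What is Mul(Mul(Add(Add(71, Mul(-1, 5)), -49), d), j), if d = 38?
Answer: 27132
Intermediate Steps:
Mul(Mul(Add(Add(71, Mul(-1, 5)), -49), d), j) = Mul(Mul(Add(Add(71, Mul(-1, 5)), -49), 38), 42) = Mul(Mul(Add(Add(71, -5), -49), 38), 42) = Mul(Mul(Add(66, -49), 38), 42) = Mul(Mul(17, 38), 42) = Mul(646, 42) = 27132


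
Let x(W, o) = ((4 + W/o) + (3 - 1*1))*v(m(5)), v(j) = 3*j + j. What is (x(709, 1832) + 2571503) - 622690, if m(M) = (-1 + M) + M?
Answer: 892661663/458 ≈ 1.9490e+6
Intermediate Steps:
m(M) = -1 + 2*M
v(j) = 4*j
x(W, o) = 216 + 36*W/o (x(W, o) = ((4 + W/o) + (3 - 1*1))*(4*(-1 + 2*5)) = ((4 + W/o) + (3 - 1))*(4*(-1 + 10)) = ((4 + W/o) + 2)*(4*9) = (6 + W/o)*36 = 216 + 36*W/o)
(x(709, 1832) + 2571503) - 622690 = ((216 + 36*709/1832) + 2571503) - 622690 = ((216 + 36*709*(1/1832)) + 2571503) - 622690 = ((216 + 6381/458) + 2571503) - 622690 = (105309/458 + 2571503) - 622690 = 1177853683/458 - 622690 = 892661663/458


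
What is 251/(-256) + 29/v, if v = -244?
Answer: -17167/15616 ≈ -1.0993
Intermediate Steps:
251/(-256) + 29/v = 251/(-256) + 29/(-244) = 251*(-1/256) + 29*(-1/244) = -251/256 - 29/244 = -17167/15616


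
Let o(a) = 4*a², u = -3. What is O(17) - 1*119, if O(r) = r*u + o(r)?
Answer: 986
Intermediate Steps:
O(r) = -3*r + 4*r² (O(r) = r*(-3) + 4*r² = -3*r + 4*r²)
O(17) - 1*119 = 17*(-3 + 4*17) - 1*119 = 17*(-3 + 68) - 119 = 17*65 - 119 = 1105 - 119 = 986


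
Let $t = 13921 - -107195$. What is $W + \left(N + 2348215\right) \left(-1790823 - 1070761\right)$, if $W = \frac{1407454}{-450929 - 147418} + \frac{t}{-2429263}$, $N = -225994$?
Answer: $- \frac{8827236450582498736668358}{1453542228261} \approx -6.0729 \cdot 10^{12}$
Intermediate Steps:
$t = 121116$ ($t = 13921 + 107195 = 121116$)
$W = - \frac{3491545321654}{1453542228261}$ ($W = \frac{1407454}{-450929 - 147418} + \frac{121116}{-2429263} = \frac{1407454}{-450929 - 147418} + 121116 \left(- \frac{1}{2429263}\right) = \frac{1407454}{-598347} - \frac{121116}{2429263} = 1407454 \left(- \frac{1}{598347}\right) - \frac{121116}{2429263} = - \frac{1407454}{598347} - \frac{121116}{2429263} = - \frac{3491545321654}{1453542228261} \approx -2.4021$)
$W + \left(N + 2348215\right) \left(-1790823 - 1070761\right) = - \frac{3491545321654}{1453542228261} + \left(-225994 + 2348215\right) \left(-1790823 - 1070761\right) = - \frac{3491545321654}{1453542228261} + 2122221 \left(-2861584\right) = - \frac{3491545321654}{1453542228261} - 6072913658064 = - \frac{8827236450582498736668358}{1453542228261}$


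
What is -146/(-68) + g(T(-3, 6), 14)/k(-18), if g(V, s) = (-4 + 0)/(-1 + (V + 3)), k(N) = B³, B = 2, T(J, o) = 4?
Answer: 421/204 ≈ 2.0637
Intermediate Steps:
k(N) = 8 (k(N) = 2³ = 8)
g(V, s) = -4/(2 + V) (g(V, s) = -4/(-1 + (3 + V)) = -4/(2 + V))
-146/(-68) + g(T(-3, 6), 14)/k(-18) = -146/(-68) - 4/(2 + 4)/8 = -146*(-1/68) - 4/6*(⅛) = 73/34 - 4*⅙*(⅛) = 73/34 - ⅔*⅛ = 73/34 - 1/12 = 421/204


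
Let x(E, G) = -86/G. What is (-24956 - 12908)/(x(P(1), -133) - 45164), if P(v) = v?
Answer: 2517956/3003363 ≈ 0.83838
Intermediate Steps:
(-24956 - 12908)/(x(P(1), -133) - 45164) = (-24956 - 12908)/(-86/(-133) - 45164) = -37864/(-86*(-1/133) - 45164) = -37864/(86/133 - 45164) = -37864/(-6006726/133) = -37864*(-133/6006726) = 2517956/3003363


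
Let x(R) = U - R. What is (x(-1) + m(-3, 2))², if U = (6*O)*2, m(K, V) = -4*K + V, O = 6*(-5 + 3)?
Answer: 16641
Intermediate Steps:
O = -12 (O = 6*(-2) = -12)
m(K, V) = V - 4*K
U = -144 (U = (6*(-12))*2 = -72*2 = -144)
x(R) = -144 - R
(x(-1) + m(-3, 2))² = ((-144 - 1*(-1)) + (2 - 4*(-3)))² = ((-144 + 1) + (2 + 12))² = (-143 + 14)² = (-129)² = 16641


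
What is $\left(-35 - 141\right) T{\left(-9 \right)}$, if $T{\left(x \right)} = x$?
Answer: $1584$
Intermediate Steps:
$\left(-35 - 141\right) T{\left(-9 \right)} = \left(-35 - 141\right) \left(-9\right) = \left(-176\right) \left(-9\right) = 1584$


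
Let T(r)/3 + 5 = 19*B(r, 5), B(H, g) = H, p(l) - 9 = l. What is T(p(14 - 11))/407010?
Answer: 223/135670 ≈ 0.0016437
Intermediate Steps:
p(l) = 9 + l
T(r) = -15 + 57*r (T(r) = -15 + 3*(19*r) = -15 + 57*r)
T(p(14 - 11))/407010 = (-15 + 57*(9 + (14 - 11)))/407010 = (-15 + 57*(9 + 3))*(1/407010) = (-15 + 57*12)*(1/407010) = (-15 + 684)*(1/407010) = 669*(1/407010) = 223/135670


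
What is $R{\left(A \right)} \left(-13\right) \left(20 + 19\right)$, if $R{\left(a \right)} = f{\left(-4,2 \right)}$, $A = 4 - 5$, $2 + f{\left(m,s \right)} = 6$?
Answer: $-2028$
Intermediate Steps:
$f{\left(m,s \right)} = 4$ ($f{\left(m,s \right)} = -2 + 6 = 4$)
$A = -1$ ($A = 4 - 5 = -1$)
$R{\left(a \right)} = 4$
$R{\left(A \right)} \left(-13\right) \left(20 + 19\right) = 4 \left(-13\right) \left(20 + 19\right) = \left(-52\right) 39 = -2028$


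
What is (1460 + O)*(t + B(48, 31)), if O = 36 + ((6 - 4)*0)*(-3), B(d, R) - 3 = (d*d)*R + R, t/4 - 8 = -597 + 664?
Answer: 107349968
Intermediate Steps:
t = 300 (t = 32 + 4*(-597 + 664) = 32 + 4*67 = 32 + 268 = 300)
B(d, R) = 3 + R + R*d² (B(d, R) = 3 + ((d*d)*R + R) = 3 + (d²*R + R) = 3 + (R*d² + R) = 3 + (R + R*d²) = 3 + R + R*d²)
O = 36 (O = 36 + (2*0)*(-3) = 36 + 0*(-3) = 36 + 0 = 36)
(1460 + O)*(t + B(48, 31)) = (1460 + 36)*(300 + (3 + 31 + 31*48²)) = 1496*(300 + (3 + 31 + 31*2304)) = 1496*(300 + (3 + 31 + 71424)) = 1496*(300 + 71458) = 1496*71758 = 107349968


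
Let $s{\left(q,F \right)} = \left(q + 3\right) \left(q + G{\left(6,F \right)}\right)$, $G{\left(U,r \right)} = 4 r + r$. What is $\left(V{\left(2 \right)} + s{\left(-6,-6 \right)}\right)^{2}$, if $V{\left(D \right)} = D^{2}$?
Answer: $12544$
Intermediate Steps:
$G{\left(U,r \right)} = 5 r$
$s{\left(q,F \right)} = \left(3 + q\right) \left(q + 5 F\right)$ ($s{\left(q,F \right)} = \left(q + 3\right) \left(q + 5 F\right) = \left(3 + q\right) \left(q + 5 F\right)$)
$\left(V{\left(2 \right)} + s{\left(-6,-6 \right)}\right)^{2} = \left(2^{2} + \left(\left(-6\right)^{2} + 3 \left(-6\right) + 15 \left(-6\right) + 5 \left(-6\right) \left(-6\right)\right)\right)^{2} = \left(4 + \left(36 - 18 - 90 + 180\right)\right)^{2} = \left(4 + 108\right)^{2} = 112^{2} = 12544$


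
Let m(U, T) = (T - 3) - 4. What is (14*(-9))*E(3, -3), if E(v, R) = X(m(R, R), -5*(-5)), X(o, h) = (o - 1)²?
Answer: -15246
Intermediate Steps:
m(U, T) = -7 + T (m(U, T) = (-3 + T) - 4 = -7 + T)
X(o, h) = (-1 + o)²
E(v, R) = (-8 + R)² (E(v, R) = (-1 + (-7 + R))² = (-8 + R)²)
(14*(-9))*E(3, -3) = (14*(-9))*(-8 - 3)² = -126*(-11)² = -126*121 = -15246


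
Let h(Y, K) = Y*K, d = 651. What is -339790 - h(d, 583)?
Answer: -719323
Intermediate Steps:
h(Y, K) = K*Y
-339790 - h(d, 583) = -339790 - 583*651 = -339790 - 1*379533 = -339790 - 379533 = -719323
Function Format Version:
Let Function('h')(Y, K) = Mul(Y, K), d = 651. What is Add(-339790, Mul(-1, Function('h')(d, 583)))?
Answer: -719323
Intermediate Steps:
Function('h')(Y, K) = Mul(K, Y)
Add(-339790, Mul(-1, Function('h')(d, 583))) = Add(-339790, Mul(-1, Mul(583, 651))) = Add(-339790, Mul(-1, 379533)) = Add(-339790, -379533) = -719323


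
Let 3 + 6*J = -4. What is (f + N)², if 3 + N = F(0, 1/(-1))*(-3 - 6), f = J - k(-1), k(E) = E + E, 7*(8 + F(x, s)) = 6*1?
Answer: 6806881/1764 ≈ 3858.8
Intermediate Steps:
J = -7/6 (J = -½ + (⅙)*(-4) = -½ - ⅔ = -7/6 ≈ -1.1667)
F(x, s) = -50/7 (F(x, s) = -8 + (6*1)/7 = -8 + (⅐)*6 = -8 + 6/7 = -50/7)
k(E) = 2*E
f = ⅚ (f = -7/6 - 2*(-1) = -7/6 - 1*(-2) = -7/6 + 2 = ⅚ ≈ 0.83333)
N = 429/7 (N = -3 - 50*(-3 - 6)/7 = -3 - 50/7*(-9) = -3 + 450/7 = 429/7 ≈ 61.286)
(f + N)² = (⅚ + 429/7)² = (2609/42)² = 6806881/1764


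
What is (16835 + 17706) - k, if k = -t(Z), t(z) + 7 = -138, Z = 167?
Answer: 34396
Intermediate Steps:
t(z) = -145 (t(z) = -7 - 138 = -145)
k = 145 (k = -1*(-145) = 145)
(16835 + 17706) - k = (16835 + 17706) - 1*145 = 34541 - 145 = 34396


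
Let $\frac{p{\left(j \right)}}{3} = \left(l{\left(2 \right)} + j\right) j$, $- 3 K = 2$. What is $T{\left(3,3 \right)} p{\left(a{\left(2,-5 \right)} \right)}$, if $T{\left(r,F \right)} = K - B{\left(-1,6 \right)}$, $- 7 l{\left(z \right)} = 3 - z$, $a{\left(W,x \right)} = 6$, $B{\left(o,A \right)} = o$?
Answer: $\frac{246}{7} \approx 35.143$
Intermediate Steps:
$K = - \frac{2}{3}$ ($K = \left(- \frac{1}{3}\right) 2 = - \frac{2}{3} \approx -0.66667$)
$l{\left(z \right)} = - \frac{3}{7} + \frac{z}{7}$ ($l{\left(z \right)} = - \frac{3 - z}{7} = - \frac{3}{7} + \frac{z}{7}$)
$T{\left(r,F \right)} = \frac{1}{3}$ ($T{\left(r,F \right)} = - \frac{2}{3} - -1 = - \frac{2}{3} + 1 = \frac{1}{3}$)
$p{\left(j \right)} = 3 j \left(- \frac{1}{7} + j\right)$ ($p{\left(j \right)} = 3 \left(\left(- \frac{3}{7} + \frac{1}{7} \cdot 2\right) + j\right) j = 3 \left(\left(- \frac{3}{7} + \frac{2}{7}\right) + j\right) j = 3 \left(- \frac{1}{7} + j\right) j = 3 j \left(- \frac{1}{7} + j\right)$)
$T{\left(3,3 \right)} p{\left(a{\left(2,-5 \right)} \right)} = \frac{\frac{3}{7} \cdot 6 \left(-1 + 7 \cdot 6\right)}{3} = \frac{\frac{3}{7} \cdot 6 \left(-1 + 42\right)}{3} = \frac{\frac{3}{7} \cdot 6 \cdot 41}{3} = \frac{1}{3} \cdot \frac{738}{7} = \frac{246}{7}$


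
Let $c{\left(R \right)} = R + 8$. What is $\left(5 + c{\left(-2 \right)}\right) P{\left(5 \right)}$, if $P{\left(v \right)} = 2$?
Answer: $22$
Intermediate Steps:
$c{\left(R \right)} = 8 + R$
$\left(5 + c{\left(-2 \right)}\right) P{\left(5 \right)} = \left(5 + \left(8 - 2\right)\right) 2 = \left(5 + 6\right) 2 = 11 \cdot 2 = 22$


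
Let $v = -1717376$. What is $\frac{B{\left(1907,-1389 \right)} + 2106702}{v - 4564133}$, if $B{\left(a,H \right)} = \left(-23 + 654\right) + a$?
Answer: $- \frac{2109240}{6281509} \approx -0.33579$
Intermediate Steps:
$B{\left(a,H \right)} = 631 + a$
$\frac{B{\left(1907,-1389 \right)} + 2106702}{v - 4564133} = \frac{\left(631 + 1907\right) + 2106702}{-1717376 - 4564133} = \frac{2538 + 2106702}{-6281509} = 2109240 \left(- \frac{1}{6281509}\right) = - \frac{2109240}{6281509}$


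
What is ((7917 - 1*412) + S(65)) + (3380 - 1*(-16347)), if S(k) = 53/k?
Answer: 1770133/65 ≈ 27233.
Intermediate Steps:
((7917 - 1*412) + S(65)) + (3380 - 1*(-16347)) = ((7917 - 1*412) + 53/65) + (3380 - 1*(-16347)) = ((7917 - 412) + 53*(1/65)) + (3380 + 16347) = (7505 + 53/65) + 19727 = 487878/65 + 19727 = 1770133/65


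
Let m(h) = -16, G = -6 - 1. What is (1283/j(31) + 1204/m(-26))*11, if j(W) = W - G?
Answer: -34683/76 ≈ -456.36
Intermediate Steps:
G = -7
j(W) = 7 + W (j(W) = W - 1*(-7) = W + 7 = 7 + W)
(1283/j(31) + 1204/m(-26))*11 = (1283/(7 + 31) + 1204/(-16))*11 = (1283/38 + 1204*(-1/16))*11 = (1283*(1/38) - 301/4)*11 = (1283/38 - 301/4)*11 = -3153/76*11 = -34683/76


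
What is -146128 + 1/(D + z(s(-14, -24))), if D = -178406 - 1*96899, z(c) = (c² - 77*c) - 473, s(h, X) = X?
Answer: -39944673313/273354 ≈ -1.4613e+5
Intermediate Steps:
z(c) = -473 + c² - 77*c
D = -275305 (D = -178406 - 96899 = -275305)
-146128 + 1/(D + z(s(-14, -24))) = -146128 + 1/(-275305 + (-473 + (-24)² - 77*(-24))) = -146128 + 1/(-275305 + (-473 + 576 + 1848)) = -146128 + 1/(-275305 + 1951) = -146128 + 1/(-273354) = -146128 - 1/273354 = -39944673313/273354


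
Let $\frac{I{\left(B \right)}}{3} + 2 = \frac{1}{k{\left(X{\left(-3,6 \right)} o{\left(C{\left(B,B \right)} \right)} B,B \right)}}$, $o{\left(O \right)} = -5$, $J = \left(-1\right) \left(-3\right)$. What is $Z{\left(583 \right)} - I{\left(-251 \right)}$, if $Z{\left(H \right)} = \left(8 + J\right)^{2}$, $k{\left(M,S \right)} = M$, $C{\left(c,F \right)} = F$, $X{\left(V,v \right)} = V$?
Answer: $\frac{159386}{1255} \approx 127.0$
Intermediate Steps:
$J = 3$
$Z{\left(H \right)} = 121$ ($Z{\left(H \right)} = \left(8 + 3\right)^{2} = 11^{2} = 121$)
$I{\left(B \right)} = -6 + \frac{1}{5 B}$ ($I{\left(B \right)} = -6 + \frac{3}{\left(-3\right) \left(-5\right) B} = -6 + \frac{3}{15 B} = -6 + 3 \frac{1}{15 B} = -6 + \frac{1}{5 B}$)
$Z{\left(583 \right)} - I{\left(-251 \right)} = 121 - \left(-6 + \frac{1}{5 \left(-251\right)}\right) = 121 - \left(-6 + \frac{1}{5} \left(- \frac{1}{251}\right)\right) = 121 - \left(-6 - \frac{1}{1255}\right) = 121 - - \frac{7531}{1255} = 121 + \frac{7531}{1255} = \frac{159386}{1255}$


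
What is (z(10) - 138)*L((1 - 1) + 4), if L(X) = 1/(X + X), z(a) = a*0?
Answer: -69/4 ≈ -17.250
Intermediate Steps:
z(a) = 0
L(X) = 1/(2*X)
(z(10) - 138)*L((1 - 1) + 4) = (0 - 138)*(1/(2*((1 - 1) + 4))) = -69/(0 + 4) = -69/4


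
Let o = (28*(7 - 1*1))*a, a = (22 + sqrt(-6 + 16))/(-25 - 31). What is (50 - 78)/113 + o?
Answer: -7486/113 - 3*sqrt(10) ≈ -75.735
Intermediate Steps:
a = -11/28 - sqrt(10)/56 (a = (22 + sqrt(10))/(-56) = (22 + sqrt(10))*(-1/56) = -11/28 - sqrt(10)/56 ≈ -0.44933)
o = -66 - 3*sqrt(10) (o = (28*(7 - 1*1))*(-11/28 - sqrt(10)/56) = (28*(7 - 1))*(-11/28 - sqrt(10)/56) = (28*6)*(-11/28 - sqrt(10)/56) = 168*(-11/28 - sqrt(10)/56) = -66 - 3*sqrt(10) ≈ -75.487)
(50 - 78)/113 + o = (50 - 78)/113 + (-66 - 3*sqrt(10)) = (1/113)*(-28) + (-66 - 3*sqrt(10)) = -28/113 + (-66 - 3*sqrt(10)) = -7486/113 - 3*sqrt(10)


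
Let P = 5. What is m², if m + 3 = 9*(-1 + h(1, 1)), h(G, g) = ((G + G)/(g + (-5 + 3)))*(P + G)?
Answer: 14400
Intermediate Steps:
h(G, g) = 2*G*(5 + G)/(-2 + g) (h(G, g) = ((G + G)/(g + (-5 + 3)))*(5 + G) = ((2*G)/(g - 2))*(5 + G) = ((2*G)/(-2 + g))*(5 + G) = (2*G/(-2 + g))*(5 + G) = 2*G*(5 + G)/(-2 + g))
m = -120 (m = -3 + 9*(-1 + 2*1*(5 + 1)/(-2 + 1)) = -3 + 9*(-1 + 2*1*6/(-1)) = -3 + 9*(-1 + 2*1*(-1)*6) = -3 + 9*(-1 - 12) = -3 + 9*(-13) = -3 - 117 = -120)
m² = (-120)² = 14400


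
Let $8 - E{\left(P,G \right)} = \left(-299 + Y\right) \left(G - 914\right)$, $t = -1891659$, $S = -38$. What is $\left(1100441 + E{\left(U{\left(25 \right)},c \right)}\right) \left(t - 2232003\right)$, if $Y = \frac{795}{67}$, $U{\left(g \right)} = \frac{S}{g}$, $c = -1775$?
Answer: $- \frac{90716856827862}{67} \approx -1.354 \cdot 10^{12}$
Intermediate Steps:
$U{\left(g \right)} = - \frac{38}{g}$
$Y = \frac{795}{67}$ ($Y = 795 \cdot \frac{1}{67} = \frac{795}{67} \approx 11.866$)
$E{\left(P,G \right)} = - \frac{17582996}{67} + \frac{19238 G}{67}$ ($E{\left(P,G \right)} = 8 - \left(-299 + \frac{795}{67}\right) \left(G - 914\right) = 8 - - \frac{19238 \left(-914 + G\right)}{67} = 8 - \left(\frac{17583532}{67} - \frac{19238 G}{67}\right) = 8 + \left(- \frac{17583532}{67} + \frac{19238 G}{67}\right) = - \frac{17582996}{67} + \frac{19238 G}{67}$)
$\left(1100441 + E{\left(U{\left(25 \right)},c \right)}\right) \left(t - 2232003\right) = \left(1100441 + \left(- \frac{17582996}{67} + \frac{19238}{67} \left(-1775\right)\right)\right) \left(-1891659 - 2232003\right) = \left(1100441 - \frac{51730446}{67}\right) \left(-4123662\right) = \frac{21999101}{67} \left(-4123662\right) = - \frac{90716856827862}{67}$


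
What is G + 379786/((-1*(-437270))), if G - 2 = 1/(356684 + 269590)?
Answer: 392776099297/136925415990 ≈ 2.8685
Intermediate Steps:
G = 1252549/626274 (G = 2 + 1/(356684 + 269590) = 2 + 1/626274 = 1252549/626274 ≈ 2.0000)
G + 379786/((-1*(-437270))) = 1252549/626274 + 379786/((-1*(-437270))) = 1252549/626274 + 379786/437270 = 1252549/626274 + 379786*(1/437270) = 1252549/626274 + 189893/218635 = 392776099297/136925415990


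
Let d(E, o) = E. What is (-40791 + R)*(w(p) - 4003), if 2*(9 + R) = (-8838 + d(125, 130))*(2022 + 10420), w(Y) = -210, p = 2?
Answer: 228531543449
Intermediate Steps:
R = -54203582 (R = -9 + ((-8838 + 125)*(2022 + 10420))/2 = -9 + (-8713*12442)/2 = -9 + (½)*(-108407146) = -9 - 54203573 = -54203582)
(-40791 + R)*(w(p) - 4003) = (-40791 - 54203582)*(-210 - 4003) = -54244373*(-4213) = 228531543449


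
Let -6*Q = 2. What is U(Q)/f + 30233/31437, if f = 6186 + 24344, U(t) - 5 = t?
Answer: 65940014/68555115 ≈ 0.96185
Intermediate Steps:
Q = -⅓ (Q = -⅙*2 = -⅓ ≈ -0.33333)
U(t) = 5 + t
f = 30530
U(Q)/f + 30233/31437 = (5 - ⅓)/30530 + 30233/31437 = (14/3)*(1/30530) + 30233*(1/31437) = 7/45795 + 4319/4491 = 65940014/68555115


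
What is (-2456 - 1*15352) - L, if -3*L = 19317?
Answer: -11369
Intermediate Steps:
L = -6439 (L = -⅓*19317 = -6439)
(-2456 - 1*15352) - L = (-2456 - 1*15352) - 1*(-6439) = (-2456 - 15352) + 6439 = -17808 + 6439 = -11369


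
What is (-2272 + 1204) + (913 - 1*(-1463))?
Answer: 1308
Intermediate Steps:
(-2272 + 1204) + (913 - 1*(-1463)) = -1068 + (913 + 1463) = -1068 + 2376 = 1308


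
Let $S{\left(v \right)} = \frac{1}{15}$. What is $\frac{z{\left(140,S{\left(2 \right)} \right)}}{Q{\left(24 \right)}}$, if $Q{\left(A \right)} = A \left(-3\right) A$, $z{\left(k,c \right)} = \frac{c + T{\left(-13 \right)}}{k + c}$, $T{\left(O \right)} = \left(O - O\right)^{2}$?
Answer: $- \frac{1}{3630528} \approx -2.7544 \cdot 10^{-7}$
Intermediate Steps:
$S{\left(v \right)} = \frac{1}{15}$
$T{\left(O \right)} = 0$ ($T{\left(O \right)} = 0^{2} = 0$)
$z{\left(k,c \right)} = \frac{c}{c + k}$ ($z{\left(k,c \right)} = \frac{c + 0}{k + c} = \frac{c}{c + k}$)
$Q{\left(A \right)} = - 3 A^{2}$ ($Q{\left(A \right)} = - 3 A A = - 3 A^{2}$)
$\frac{z{\left(140,S{\left(2 \right)} \right)}}{Q{\left(24 \right)}} = \frac{\frac{1}{15} \frac{1}{\frac{1}{15} + 140}}{\left(-3\right) 24^{2}} = \frac{\frac{1}{15} \frac{1}{\frac{2101}{15}}}{\left(-3\right) 576} = \frac{\frac{1}{15} \cdot \frac{15}{2101}}{-1728} = \frac{1}{2101} \left(- \frac{1}{1728}\right) = - \frac{1}{3630528}$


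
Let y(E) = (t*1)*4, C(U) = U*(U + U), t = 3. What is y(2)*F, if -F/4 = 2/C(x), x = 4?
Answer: -3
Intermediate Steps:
C(U) = 2*U**2 (C(U) = U*(2*U) = 2*U**2)
y(E) = 12 (y(E) = (3*1)*4 = 3*4 = 12)
F = -1/4 (F = -8/(2*4**2) = -8/(2*16) = -8/32 = -4*1/16 = -1/4 ≈ -0.25000)
y(2)*F = 12*(-1/4) = -3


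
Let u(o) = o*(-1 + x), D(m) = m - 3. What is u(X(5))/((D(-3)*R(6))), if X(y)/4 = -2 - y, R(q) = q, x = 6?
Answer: 35/9 ≈ 3.8889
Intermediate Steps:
D(m) = -3 + m
X(y) = -8 - 4*y (X(y) = 4*(-2 - y) = -8 - 4*y)
u(o) = 5*o (u(o) = o*(-1 + 6) = o*5 = 5*o)
u(X(5))/((D(-3)*R(6))) = (5*(-8 - 4*5))/(((-3 - 3)*6)) = (5*(-8 - 20))/((-6*6)) = (5*(-28))/(-36) = -140*(-1/36) = 35/9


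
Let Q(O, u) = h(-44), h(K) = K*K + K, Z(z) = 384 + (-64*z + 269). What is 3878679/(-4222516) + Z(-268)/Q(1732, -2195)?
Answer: 8480429589/998625034 ≈ 8.4921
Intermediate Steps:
Z(z) = 653 - 64*z (Z(z) = 384 + (269 - 64*z) = 653 - 64*z)
h(K) = K + K**2 (h(K) = K**2 + K = K + K**2)
Q(O, u) = 1892 (Q(O, u) = -44*(1 - 44) = -44*(-43) = 1892)
3878679/(-4222516) + Z(-268)/Q(1732, -2195) = 3878679/(-4222516) + (653 - 64*(-268))/1892 = 3878679*(-1/4222516) + (653 + 17152)*(1/1892) = -3878679/4222516 + 17805*(1/1892) = -3878679/4222516 + 17805/1892 = 8480429589/998625034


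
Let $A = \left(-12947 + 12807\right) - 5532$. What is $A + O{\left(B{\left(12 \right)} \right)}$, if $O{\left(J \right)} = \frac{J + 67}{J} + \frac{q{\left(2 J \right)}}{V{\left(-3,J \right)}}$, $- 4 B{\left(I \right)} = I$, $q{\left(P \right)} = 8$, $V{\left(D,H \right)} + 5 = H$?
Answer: $- \frac{17083}{3} \approx -5694.3$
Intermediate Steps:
$V{\left(D,H \right)} = -5 + H$
$B{\left(I \right)} = - \frac{I}{4}$
$O{\left(J \right)} = \frac{8}{-5 + J} + \frac{67 + J}{J}$ ($O{\left(J \right)} = \frac{J + 67}{J} + \frac{8}{-5 + J} = \frac{67 + J}{J} + \frac{8}{-5 + J} = \frac{8}{-5 + J} + \frac{67 + J}{J}$)
$A = -5672$ ($A = -140 - 5532 = -5672$)
$A + O{\left(B{\left(12 \right)} \right)} = -5672 + \frac{-335 + \left(\left(- \frac{1}{4}\right) 12\right)^{2} + 70 \left(\left(- \frac{1}{4}\right) 12\right)}{\left(- \frac{1}{4}\right) 12 \left(-5 - 3\right)} = -5672 + \frac{-335 + \left(-3\right)^{2} + 70 \left(-3\right)}{\left(-3\right) \left(-5 - 3\right)} = -5672 - \frac{-335 + 9 - 210}{3 \left(-8\right)} = -5672 - \left(- \frac{1}{24}\right) \left(-536\right) = -5672 - \frac{67}{3} = - \frac{17083}{3}$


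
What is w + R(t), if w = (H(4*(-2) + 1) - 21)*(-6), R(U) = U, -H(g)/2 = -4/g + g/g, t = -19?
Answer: 881/7 ≈ 125.86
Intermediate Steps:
H(g) = -2 + 8/g (H(g) = -2*(-4/g + g/g) = -2*(-4/g + 1) = -2*(1 - 4/g) = -2 + 8/g)
w = 1014/7 (w = ((-2 + 8/(4*(-2) + 1)) - 21)*(-6) = ((-2 + 8/(-8 + 1)) - 21)*(-6) = ((-2 + 8/(-7)) - 21)*(-6) = ((-2 + 8*(-⅐)) - 21)*(-6) = ((-2 - 8/7) - 21)*(-6) = (-22/7 - 21)*(-6) = -169/7*(-6) = 1014/7 ≈ 144.86)
w + R(t) = 1014/7 - 19 = 881/7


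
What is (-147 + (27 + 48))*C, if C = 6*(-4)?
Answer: 1728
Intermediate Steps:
C = -24
(-147 + (27 + 48))*C = (-147 + (27 + 48))*(-24) = (-147 + 75)*(-24) = -72*(-24) = 1728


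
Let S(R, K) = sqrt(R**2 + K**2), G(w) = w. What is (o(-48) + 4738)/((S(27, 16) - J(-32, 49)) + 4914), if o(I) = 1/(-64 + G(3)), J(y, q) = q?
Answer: 93737847/96246776 - 96339*sqrt(985)/481233880 ≈ 0.96765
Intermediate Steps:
o(I) = -1/61 (o(I) = 1/(-64 + 3) = 1/(-61) = -1/61)
S(R, K) = sqrt(K**2 + R**2)
(o(-48) + 4738)/((S(27, 16) - J(-32, 49)) + 4914) = (-1/61 + 4738)/((sqrt(16**2 + 27**2) - 1*49) + 4914) = 289017/(61*((sqrt(256 + 729) - 49) + 4914)) = 289017/(61*((sqrt(985) - 49) + 4914)) = 289017/(61*((-49 + sqrt(985)) + 4914)) = 289017/(61*(4865 + sqrt(985)))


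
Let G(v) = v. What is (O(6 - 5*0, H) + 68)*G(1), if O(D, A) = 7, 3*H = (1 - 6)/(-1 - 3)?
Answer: 75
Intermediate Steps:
H = 5/12 (H = ((1 - 6)/(-1 - 3))/3 = (-5/(-4))/3 = (-5*(-1/4))/3 = (1/3)*(5/4) = 5/12 ≈ 0.41667)
(O(6 - 5*0, H) + 68)*G(1) = (7 + 68)*1 = 75*1 = 75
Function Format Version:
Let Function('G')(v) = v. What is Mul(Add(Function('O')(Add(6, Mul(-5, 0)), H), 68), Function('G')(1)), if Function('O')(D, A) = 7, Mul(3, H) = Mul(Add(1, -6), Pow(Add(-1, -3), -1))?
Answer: 75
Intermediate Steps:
H = Rational(5, 12) (H = Mul(Rational(1, 3), Mul(Add(1, -6), Pow(Add(-1, -3), -1))) = Mul(Rational(1, 3), Mul(-5, Pow(-4, -1))) = Mul(Rational(1, 3), Mul(-5, Rational(-1, 4))) = Mul(Rational(1, 3), Rational(5, 4)) = Rational(5, 12) ≈ 0.41667)
Mul(Add(Function('O')(Add(6, Mul(-5, 0)), H), 68), Function('G')(1)) = Mul(Add(7, 68), 1) = Mul(75, 1) = 75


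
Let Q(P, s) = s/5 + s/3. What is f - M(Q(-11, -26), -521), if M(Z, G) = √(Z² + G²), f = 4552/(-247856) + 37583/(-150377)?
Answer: -1249961019/4658980214 - √61117489/15 ≈ -521.45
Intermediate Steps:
Q(P, s) = 8*s/15 (Q(P, s) = s*(⅕) + s*(⅓) = s/5 + s/3 = 8*s/15)
f = -1249961019/4658980214 (f = 4552*(-1/247856) + 37583*(-1/150377) = -569/30982 - 37583/150377 = -1249961019/4658980214 ≈ -0.26829)
M(Z, G) = √(G² + Z²)
f - M(Q(-11, -26), -521) = -1249961019/4658980214 - √((-521)² + ((8/15)*(-26))²) = -1249961019/4658980214 - √(271441 + (-208/15)²) = -1249961019/4658980214 - √(271441 + 43264/225) = -1249961019/4658980214 - √(61117489/225) = -1249961019/4658980214 - √61117489/15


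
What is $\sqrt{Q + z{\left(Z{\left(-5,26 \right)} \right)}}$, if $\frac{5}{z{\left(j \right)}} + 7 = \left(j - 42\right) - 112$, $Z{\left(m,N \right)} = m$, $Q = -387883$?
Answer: $\frac{3 i \sqrt{1187611642}}{166} \approx 622.8 i$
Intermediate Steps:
$z{\left(j \right)} = \frac{5}{-161 + j}$ ($z{\left(j \right)} = \frac{5}{-7 + \left(\left(j - 42\right) - 112\right)} = \frac{5}{-7 + \left(\left(-42 + j\right) - 112\right)} = \frac{5}{-7 + \left(-154 + j\right)} = \frac{5}{-161 + j}$)
$\sqrt{Q + z{\left(Z{\left(-5,26 \right)} \right)}} = \sqrt{-387883 + \frac{5}{-161 - 5}} = \sqrt{-387883 + \frac{5}{-166}} = \sqrt{-387883 + 5 \left(- \frac{1}{166}\right)} = \sqrt{-387883 - \frac{5}{166}} = \sqrt{- \frac{64388583}{166}} = \frac{3 i \sqrt{1187611642}}{166}$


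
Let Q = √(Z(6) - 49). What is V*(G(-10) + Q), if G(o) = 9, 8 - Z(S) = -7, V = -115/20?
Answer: -207/4 - 23*I*√34/4 ≈ -51.75 - 33.528*I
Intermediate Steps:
V = -23/4 (V = -115*1/20 = -23/4 ≈ -5.7500)
Z(S) = 15 (Z(S) = 8 - 1*(-7) = 8 + 7 = 15)
Q = I*√34 (Q = √(15 - 49) = √(-34) = I*√34 ≈ 5.8309*I)
V*(G(-10) + Q) = -23*(9 + I*√34)/4 = -207/4 - 23*I*√34/4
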